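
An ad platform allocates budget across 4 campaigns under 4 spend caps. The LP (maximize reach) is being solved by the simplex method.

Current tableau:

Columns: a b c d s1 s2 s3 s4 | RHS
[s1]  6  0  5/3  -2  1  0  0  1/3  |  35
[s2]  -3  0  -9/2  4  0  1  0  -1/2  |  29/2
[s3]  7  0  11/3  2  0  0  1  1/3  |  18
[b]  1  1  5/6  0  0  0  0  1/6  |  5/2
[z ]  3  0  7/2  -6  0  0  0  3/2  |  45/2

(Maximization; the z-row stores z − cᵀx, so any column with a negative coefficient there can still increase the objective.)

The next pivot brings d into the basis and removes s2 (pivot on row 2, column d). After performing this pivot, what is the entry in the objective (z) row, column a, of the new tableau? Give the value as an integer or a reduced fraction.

Pivot element is row 2, column d: 4.
Normalize row 2: new (row 2, a) = (-3)/4 = -3/4.
z-row ← z-row − (-6)·(new row 2): 3 − (-6)·(-3/4) = -3/2.

-3/2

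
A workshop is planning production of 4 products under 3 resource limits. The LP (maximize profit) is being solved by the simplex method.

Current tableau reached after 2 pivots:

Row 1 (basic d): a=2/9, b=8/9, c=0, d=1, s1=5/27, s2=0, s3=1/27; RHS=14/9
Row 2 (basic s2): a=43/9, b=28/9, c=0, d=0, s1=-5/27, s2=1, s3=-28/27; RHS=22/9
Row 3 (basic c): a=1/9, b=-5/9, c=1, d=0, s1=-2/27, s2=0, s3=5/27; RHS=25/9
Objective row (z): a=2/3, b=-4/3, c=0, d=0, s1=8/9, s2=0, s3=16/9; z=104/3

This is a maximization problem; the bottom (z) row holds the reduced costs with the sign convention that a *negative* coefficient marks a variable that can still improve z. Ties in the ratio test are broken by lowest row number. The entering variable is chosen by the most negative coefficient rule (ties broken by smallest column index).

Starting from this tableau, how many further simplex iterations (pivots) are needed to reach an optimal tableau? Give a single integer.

pivot: b in, s2 out → z = 250/7
No improving column remains; optimal.

1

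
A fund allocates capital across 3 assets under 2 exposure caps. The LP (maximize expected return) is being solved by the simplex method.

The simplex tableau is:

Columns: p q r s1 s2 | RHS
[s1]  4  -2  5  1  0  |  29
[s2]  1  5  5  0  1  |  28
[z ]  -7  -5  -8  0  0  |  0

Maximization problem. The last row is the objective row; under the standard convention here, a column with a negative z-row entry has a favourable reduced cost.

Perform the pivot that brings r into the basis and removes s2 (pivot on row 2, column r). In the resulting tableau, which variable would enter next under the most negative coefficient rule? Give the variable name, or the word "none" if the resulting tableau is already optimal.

p

Pivot element 5. New z-row = old z-row − (-8)·(row 2/5).
Updated z-row coefficients: p: -27/5, q: 3, r: 0, s1: 0, s2: 8/5.
The most negative is -27/5 in column p, so p would enter next.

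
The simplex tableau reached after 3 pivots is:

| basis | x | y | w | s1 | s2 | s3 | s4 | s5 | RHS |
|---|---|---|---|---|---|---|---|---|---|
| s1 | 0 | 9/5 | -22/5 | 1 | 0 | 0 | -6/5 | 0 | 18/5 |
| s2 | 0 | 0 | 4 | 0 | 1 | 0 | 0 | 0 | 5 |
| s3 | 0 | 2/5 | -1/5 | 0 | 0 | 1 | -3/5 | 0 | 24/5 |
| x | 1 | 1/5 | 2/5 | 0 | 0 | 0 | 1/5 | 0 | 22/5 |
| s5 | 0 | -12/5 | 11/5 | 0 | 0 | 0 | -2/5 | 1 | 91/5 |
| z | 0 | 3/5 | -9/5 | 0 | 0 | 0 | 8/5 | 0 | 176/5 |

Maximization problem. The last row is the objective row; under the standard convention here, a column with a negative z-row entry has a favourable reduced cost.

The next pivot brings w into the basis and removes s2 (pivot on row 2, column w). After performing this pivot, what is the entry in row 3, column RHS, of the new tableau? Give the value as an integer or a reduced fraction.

101/20

Pivot element is row 2, column w: 4.
Normalize row 2: new (row 2, RHS) = 5/4 = 5/4.
row 3 ← row 3 − (-1/5)·(new row 2): 24/5 − (-1/5)·(5/4) = 101/20.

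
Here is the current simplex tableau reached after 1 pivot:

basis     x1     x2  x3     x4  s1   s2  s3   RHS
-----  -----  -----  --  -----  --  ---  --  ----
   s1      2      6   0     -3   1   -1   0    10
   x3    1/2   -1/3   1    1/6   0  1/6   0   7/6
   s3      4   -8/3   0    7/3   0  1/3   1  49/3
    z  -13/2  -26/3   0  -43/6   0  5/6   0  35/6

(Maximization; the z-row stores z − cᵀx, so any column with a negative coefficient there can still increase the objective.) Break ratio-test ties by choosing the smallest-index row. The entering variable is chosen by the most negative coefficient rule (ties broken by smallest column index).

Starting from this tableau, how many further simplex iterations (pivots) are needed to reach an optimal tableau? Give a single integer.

3

pivot: x2 in, s1 out → z = 365/18
pivot: x4 in, s3 out → z = 2333/9
pivot: s2 in, x3 out → z = 577/2
No improving column remains; optimal.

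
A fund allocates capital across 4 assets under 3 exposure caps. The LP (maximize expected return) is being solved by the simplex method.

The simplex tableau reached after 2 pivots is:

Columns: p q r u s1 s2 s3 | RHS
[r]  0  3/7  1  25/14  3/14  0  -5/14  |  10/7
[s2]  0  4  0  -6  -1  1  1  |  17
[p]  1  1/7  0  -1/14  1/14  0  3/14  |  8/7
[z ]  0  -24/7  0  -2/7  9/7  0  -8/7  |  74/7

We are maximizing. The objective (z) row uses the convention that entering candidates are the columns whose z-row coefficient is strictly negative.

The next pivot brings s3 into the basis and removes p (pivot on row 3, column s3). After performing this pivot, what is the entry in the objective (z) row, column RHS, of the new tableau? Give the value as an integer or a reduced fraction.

50/3

Pivot element is row 3, column s3: 3/14.
Normalize row 3: new (row 3, RHS) = (8/7)/(3/14) = 16/3.
z-row ← z-row − (-8/7)·(new row 3): 74/7 − (-8/7)·(16/3) = 50/3.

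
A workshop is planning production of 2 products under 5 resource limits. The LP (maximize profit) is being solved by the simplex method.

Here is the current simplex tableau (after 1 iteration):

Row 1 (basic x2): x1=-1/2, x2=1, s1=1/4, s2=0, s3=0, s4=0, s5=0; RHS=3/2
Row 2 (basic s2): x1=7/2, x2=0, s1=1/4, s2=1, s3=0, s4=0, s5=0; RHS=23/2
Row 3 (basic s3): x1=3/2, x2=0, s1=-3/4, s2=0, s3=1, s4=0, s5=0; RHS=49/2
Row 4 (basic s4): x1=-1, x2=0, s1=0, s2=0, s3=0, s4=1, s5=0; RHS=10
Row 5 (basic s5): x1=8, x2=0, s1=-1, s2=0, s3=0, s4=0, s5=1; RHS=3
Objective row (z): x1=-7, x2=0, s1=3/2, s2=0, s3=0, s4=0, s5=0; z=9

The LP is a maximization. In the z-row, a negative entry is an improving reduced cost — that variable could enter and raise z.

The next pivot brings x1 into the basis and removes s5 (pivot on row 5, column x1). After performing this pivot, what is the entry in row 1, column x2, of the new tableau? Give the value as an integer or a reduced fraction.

1

Pivot element is row 5, column x1: 8.
Normalize row 5: new (row 5, x2) = 0/8 = 0.
row 1 ← row 1 − (-1/2)·(new row 5): 1 − (-1/2)·0 = 1.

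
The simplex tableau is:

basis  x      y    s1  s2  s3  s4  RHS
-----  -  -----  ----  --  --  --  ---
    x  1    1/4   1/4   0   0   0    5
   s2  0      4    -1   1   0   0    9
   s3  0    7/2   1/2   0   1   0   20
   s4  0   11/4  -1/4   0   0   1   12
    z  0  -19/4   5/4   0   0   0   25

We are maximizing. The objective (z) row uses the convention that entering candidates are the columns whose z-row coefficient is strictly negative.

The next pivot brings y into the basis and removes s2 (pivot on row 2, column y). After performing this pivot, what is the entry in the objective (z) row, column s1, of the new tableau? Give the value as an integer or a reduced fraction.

Pivot element is row 2, column y: 4.
Normalize row 2: new (row 2, s1) = (-1)/4 = -1/4.
z-row ← z-row − (-19/4)·(new row 2): 5/4 − (-19/4)·(-1/4) = 1/16.

1/16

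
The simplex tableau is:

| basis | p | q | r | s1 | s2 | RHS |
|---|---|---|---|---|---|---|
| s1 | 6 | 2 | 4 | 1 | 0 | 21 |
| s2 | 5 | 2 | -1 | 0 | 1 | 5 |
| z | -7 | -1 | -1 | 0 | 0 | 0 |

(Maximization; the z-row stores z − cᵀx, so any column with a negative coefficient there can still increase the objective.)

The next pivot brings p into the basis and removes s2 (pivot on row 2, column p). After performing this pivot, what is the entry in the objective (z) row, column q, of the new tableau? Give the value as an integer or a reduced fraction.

9/5

Pivot element is row 2, column p: 5.
Normalize row 2: new (row 2, q) = 2/5 = 2/5.
z-row ← z-row − (-7)·(new row 2): -1 − (-7)·(2/5) = 9/5.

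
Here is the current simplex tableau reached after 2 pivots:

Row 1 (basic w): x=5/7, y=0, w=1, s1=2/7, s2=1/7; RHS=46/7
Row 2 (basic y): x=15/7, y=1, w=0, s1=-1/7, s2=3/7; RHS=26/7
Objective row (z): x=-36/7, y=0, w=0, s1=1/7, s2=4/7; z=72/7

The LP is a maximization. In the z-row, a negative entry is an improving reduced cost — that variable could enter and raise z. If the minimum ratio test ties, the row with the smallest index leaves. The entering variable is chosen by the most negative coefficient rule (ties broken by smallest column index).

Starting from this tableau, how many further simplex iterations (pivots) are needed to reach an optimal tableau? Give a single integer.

2

pivot: x in, y out → z = 96/5
pivot: s1 in, w out → z = 112/5
No improving column remains; optimal.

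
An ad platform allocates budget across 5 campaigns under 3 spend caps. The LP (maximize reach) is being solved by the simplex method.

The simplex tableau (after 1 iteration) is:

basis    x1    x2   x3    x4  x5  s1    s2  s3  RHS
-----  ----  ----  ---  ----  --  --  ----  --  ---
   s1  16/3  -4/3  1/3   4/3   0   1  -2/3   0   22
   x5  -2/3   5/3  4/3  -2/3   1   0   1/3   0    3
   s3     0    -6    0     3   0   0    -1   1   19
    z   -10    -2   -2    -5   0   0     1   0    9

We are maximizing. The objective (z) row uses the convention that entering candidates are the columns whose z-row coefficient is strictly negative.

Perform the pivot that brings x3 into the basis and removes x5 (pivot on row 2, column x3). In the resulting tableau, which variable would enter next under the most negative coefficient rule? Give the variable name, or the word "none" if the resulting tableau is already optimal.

Pivot element 4/3. New z-row = old z-row − (-2)·(row 2/(4/3)).
Updated z-row coefficients: x1: -11, x2: 1/2, x3: 0, x4: -6, x5: 3/2, s1: 0, s2: 3/2, s3: 0.
The most negative is -11 in column x1, so x1 would enter next.

x1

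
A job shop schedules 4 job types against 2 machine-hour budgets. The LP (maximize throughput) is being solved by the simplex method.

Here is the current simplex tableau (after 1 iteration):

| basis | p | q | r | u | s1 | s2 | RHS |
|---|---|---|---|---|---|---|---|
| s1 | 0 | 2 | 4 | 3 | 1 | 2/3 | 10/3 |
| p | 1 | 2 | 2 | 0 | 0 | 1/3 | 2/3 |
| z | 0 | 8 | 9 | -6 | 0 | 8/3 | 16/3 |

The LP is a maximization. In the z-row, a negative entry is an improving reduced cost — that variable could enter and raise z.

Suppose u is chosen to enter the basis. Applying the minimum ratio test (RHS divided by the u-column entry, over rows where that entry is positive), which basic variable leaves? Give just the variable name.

s1

Ratios: row 1 (s1): (10/3)/3 = 10/9; row 2 (p): entry 0 ≤ 0, skip.
Minimum ratio 10/9 is in the s1 row, so s1 leaves.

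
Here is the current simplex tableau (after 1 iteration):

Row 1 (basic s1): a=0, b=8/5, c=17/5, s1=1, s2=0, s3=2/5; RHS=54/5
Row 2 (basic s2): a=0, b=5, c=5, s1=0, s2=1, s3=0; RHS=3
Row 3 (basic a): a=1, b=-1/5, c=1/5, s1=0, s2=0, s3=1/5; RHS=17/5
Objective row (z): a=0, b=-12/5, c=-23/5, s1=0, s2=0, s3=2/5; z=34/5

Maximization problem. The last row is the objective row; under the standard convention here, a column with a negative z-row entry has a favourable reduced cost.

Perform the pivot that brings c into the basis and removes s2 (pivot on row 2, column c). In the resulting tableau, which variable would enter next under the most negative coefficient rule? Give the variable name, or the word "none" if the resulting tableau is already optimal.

Pivot element 5. New z-row = old z-row − (-23/5)·(row 2/5).
Updated z-row coefficients: a: 0, b: 11/5, c: 0, s1: 0, s2: 23/25, s3: 2/5.
No coefficient is strictly negative; the tableau after this pivot is optimal.

none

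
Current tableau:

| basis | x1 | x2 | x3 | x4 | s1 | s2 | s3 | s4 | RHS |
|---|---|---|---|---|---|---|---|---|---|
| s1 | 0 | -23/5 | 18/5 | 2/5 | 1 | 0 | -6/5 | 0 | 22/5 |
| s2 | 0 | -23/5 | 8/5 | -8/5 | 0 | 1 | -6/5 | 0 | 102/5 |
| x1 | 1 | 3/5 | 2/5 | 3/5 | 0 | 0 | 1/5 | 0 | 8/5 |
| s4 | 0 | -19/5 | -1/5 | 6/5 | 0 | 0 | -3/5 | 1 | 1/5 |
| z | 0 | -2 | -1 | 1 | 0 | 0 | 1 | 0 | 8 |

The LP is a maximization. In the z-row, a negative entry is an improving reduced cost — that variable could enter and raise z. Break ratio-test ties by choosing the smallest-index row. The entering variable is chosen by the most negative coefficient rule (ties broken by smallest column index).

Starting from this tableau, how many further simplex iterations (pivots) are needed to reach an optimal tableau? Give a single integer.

pivot: x2 in, x1 out → z = 40/3
No improving column remains; optimal.

1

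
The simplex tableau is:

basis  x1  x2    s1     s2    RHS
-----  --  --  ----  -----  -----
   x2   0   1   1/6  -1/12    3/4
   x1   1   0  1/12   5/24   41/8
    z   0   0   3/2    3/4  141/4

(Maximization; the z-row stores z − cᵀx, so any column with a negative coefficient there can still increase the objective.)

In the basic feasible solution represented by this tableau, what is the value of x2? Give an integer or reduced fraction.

3/4

x2 is basic (row 1); its value is the RHS of that row: 3/4.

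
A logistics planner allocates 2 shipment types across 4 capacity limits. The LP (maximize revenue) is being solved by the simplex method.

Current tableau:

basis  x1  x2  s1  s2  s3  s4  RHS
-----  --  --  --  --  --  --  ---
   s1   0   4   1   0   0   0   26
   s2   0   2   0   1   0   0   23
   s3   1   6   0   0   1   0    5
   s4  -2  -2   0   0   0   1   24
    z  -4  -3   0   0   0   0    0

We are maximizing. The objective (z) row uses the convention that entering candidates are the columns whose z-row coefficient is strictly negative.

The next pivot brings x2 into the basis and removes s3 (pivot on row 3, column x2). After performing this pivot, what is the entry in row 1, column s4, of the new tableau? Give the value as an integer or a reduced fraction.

Pivot element is row 3, column x2: 6.
Normalize row 3: new (row 3, s4) = 0/6 = 0.
row 1 ← row 1 − 4·(new row 3): 0 − 4·0 = 0.

0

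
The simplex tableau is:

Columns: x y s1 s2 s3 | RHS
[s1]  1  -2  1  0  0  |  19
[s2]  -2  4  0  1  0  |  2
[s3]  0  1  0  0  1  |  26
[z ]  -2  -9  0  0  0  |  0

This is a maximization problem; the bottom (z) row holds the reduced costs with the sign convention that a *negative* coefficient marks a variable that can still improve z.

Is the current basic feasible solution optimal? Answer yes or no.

no

Column x has objective-row coefficient -2, which is negative; an improving pivot exists, so not yet optimal.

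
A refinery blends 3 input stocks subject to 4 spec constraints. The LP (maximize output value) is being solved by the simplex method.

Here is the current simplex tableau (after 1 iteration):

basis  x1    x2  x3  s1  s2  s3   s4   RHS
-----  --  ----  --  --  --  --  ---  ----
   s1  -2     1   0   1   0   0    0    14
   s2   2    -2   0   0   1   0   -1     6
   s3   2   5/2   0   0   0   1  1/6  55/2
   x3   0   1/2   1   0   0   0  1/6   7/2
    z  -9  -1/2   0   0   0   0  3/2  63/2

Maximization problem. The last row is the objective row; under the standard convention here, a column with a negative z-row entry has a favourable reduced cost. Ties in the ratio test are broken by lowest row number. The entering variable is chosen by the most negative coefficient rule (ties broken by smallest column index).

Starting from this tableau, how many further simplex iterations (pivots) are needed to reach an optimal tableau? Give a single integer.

pivot: x1 in, s2 out → z = 117/2
pivot: x2 in, s3 out → z = 935/9
pivot: s4 in, x2 out → z = 1593/14
No improving column remains; optimal.

3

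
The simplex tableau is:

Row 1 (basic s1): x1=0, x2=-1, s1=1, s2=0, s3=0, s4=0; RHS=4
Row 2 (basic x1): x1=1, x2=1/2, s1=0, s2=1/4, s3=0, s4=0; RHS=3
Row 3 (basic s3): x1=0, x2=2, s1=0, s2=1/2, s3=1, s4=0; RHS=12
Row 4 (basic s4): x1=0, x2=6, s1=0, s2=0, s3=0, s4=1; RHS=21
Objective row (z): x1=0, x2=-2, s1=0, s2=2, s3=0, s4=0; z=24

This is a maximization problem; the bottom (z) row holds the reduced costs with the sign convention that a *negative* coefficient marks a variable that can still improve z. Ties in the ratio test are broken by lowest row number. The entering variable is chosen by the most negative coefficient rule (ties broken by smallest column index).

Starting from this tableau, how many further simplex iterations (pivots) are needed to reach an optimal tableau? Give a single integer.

pivot: x2 in, s4 out → z = 31
No improving column remains; optimal.

1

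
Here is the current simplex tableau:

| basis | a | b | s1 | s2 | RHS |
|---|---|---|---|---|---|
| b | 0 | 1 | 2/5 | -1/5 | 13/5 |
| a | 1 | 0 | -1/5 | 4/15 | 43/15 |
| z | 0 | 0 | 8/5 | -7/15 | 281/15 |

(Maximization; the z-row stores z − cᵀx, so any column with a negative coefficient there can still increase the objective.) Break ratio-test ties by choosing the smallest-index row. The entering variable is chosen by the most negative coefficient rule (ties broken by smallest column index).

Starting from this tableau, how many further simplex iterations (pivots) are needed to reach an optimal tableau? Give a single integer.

1

pivot: s2 in, a out → z = 95/4
No improving column remains; optimal.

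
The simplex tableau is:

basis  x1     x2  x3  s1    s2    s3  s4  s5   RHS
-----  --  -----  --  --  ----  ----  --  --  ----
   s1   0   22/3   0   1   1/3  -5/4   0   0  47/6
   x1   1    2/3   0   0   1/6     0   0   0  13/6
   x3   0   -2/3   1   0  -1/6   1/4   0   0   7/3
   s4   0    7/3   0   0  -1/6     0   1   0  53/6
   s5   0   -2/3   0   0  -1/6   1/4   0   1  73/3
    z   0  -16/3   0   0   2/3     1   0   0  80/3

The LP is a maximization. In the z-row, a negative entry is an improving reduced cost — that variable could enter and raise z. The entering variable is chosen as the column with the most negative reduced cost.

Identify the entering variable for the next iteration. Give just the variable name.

Objective-row coefficients: x1: 0, x2: -16/3, x3: 0, s1: 0, s2: 2/3, s3: 1, s4: 0, s5: 0.
The most negative is -16/3 in column x2, so x2 enters.

x2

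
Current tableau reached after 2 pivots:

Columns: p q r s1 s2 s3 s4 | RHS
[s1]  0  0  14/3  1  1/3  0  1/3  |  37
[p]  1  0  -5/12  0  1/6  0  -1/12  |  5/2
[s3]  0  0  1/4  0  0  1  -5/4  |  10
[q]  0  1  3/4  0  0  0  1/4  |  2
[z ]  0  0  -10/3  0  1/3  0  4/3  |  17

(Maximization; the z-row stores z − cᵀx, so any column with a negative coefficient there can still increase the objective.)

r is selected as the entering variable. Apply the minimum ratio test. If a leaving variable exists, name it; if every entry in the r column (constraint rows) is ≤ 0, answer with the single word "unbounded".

Ratios: row 1 (s1): 37/(14/3) = 111/14; row 2 (p): entry -5/12 ≤ 0, skip; row 3 (s3): 10/(1/4) = 40; row 4 (q): 2/(3/4) = 8/3.
Minimum ratio is in the q row, so q leaves.

q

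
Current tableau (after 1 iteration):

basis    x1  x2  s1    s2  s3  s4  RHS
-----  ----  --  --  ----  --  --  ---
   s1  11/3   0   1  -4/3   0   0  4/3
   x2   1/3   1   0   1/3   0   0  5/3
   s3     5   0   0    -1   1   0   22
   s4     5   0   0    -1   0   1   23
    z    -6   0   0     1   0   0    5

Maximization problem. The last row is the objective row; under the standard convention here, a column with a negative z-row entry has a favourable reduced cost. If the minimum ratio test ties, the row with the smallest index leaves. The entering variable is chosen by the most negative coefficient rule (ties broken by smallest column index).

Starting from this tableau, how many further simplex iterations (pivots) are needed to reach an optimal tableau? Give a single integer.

2

pivot: x1 in, s1 out → z = 79/11
pivot: s2 in, x2 out → z = 56/5
No improving column remains; optimal.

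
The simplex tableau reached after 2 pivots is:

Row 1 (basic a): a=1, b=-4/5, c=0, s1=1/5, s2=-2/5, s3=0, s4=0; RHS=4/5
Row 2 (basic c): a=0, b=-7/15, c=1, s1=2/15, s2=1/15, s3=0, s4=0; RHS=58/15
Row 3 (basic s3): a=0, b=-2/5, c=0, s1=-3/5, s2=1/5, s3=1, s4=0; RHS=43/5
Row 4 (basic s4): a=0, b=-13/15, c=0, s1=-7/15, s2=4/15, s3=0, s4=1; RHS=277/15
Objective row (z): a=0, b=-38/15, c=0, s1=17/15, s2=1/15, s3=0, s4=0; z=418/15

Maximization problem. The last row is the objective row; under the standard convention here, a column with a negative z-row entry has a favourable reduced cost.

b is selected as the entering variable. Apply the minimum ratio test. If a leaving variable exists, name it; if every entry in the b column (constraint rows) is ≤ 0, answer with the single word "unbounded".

unbounded

b-column entries: row 1: -4/5, row 2: -7/15, row 3: -2/5, row 4: -13/15. All ≤ 0, so b can increase without bound; the LP is unbounded in this direction.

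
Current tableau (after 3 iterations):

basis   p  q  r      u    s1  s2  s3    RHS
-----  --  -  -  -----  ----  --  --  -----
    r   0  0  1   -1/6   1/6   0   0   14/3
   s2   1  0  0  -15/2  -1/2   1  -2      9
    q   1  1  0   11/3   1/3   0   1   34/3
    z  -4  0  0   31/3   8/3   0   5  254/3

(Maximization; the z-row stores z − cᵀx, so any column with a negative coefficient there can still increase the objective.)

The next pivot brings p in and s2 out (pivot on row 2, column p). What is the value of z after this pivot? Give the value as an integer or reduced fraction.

362/3

Minimum ratio for p: 9/1 = 9.
z changes by −(z-row coeff of p)·ratio = −(-4)·9 = 36.
New z = 254/3 + 36 = 362/3.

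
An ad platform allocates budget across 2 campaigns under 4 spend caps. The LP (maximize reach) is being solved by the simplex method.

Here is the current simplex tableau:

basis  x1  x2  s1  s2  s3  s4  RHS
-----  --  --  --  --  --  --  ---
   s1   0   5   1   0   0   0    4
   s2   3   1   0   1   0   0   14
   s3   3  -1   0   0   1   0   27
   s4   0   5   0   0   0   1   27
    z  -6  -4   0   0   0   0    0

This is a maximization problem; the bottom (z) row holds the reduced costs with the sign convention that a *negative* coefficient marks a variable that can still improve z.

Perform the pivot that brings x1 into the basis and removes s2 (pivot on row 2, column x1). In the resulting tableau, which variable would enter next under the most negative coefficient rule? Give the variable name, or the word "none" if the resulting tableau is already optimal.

Pivot element 3. New z-row = old z-row − (-6)·(row 2/3).
Updated z-row coefficients: x1: 0, x2: -2, s1: 0, s2: 2, s3: 0, s4: 0.
The most negative is -2 in column x2, so x2 would enter next.

x2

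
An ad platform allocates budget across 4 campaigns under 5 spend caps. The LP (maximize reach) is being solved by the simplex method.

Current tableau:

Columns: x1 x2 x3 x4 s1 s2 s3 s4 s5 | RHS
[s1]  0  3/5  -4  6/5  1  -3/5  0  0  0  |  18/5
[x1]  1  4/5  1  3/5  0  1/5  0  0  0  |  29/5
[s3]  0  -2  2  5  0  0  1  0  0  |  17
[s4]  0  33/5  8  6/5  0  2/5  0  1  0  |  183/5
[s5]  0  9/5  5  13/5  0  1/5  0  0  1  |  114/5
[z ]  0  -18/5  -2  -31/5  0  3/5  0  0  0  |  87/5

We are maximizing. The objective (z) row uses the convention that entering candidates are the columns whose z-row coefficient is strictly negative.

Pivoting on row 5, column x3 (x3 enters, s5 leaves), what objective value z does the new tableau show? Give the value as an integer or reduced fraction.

663/25

Minimum ratio for x3: (114/5)/5 = 114/25.
z changes by −(z-row coeff of x3)·ratio = −(-2)·(114/25) = 228/25.
New z = 87/5 + (228/25) = 663/25.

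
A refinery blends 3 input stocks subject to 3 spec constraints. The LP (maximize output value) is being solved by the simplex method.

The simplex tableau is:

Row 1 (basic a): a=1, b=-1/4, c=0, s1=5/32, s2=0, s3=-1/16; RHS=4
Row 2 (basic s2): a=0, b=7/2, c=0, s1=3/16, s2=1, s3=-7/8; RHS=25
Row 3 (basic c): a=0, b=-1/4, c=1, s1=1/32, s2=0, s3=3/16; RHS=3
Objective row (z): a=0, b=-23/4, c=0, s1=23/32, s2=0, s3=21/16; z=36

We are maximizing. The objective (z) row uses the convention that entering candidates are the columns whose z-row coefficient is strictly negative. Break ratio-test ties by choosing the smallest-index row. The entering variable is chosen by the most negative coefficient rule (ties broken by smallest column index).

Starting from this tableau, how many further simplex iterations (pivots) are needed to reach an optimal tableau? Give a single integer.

pivot: b in, s2 out → z = 1079/14
pivot: s3 in, c out → z = 573/7
No improving column remains; optimal.

2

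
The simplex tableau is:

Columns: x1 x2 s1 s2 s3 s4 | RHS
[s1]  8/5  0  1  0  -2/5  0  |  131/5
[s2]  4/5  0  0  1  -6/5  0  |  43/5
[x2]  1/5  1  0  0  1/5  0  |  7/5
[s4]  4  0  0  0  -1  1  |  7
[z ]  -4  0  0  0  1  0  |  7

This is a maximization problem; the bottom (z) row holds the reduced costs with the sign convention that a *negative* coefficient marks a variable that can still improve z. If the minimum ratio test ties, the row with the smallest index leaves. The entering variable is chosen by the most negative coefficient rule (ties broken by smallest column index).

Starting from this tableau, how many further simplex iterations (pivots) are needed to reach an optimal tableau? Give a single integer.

pivot: x1 in, s4 out → z = 14
No improving column remains; optimal.

1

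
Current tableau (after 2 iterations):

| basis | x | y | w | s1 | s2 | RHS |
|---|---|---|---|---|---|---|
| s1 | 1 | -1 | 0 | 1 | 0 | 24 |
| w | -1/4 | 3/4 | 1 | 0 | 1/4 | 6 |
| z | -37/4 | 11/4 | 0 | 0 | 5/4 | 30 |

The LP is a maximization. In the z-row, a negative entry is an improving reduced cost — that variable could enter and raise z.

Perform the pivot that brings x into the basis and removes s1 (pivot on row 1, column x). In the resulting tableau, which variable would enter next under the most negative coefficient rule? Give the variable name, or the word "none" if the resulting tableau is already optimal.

y

Pivot element 1. New z-row = old z-row − (-37/4)·(row 1/1).
Updated z-row coefficients: x: 0, y: -13/2, w: 0, s1: 37/4, s2: 5/4.
The most negative is -13/2 in column y, so y would enter next.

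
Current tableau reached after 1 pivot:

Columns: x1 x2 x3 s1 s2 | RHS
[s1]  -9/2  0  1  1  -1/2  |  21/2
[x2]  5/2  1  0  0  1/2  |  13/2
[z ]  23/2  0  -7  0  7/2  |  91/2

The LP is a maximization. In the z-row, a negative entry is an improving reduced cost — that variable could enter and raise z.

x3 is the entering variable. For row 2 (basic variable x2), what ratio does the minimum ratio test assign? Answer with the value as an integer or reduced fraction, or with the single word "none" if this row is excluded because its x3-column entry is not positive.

The x3 entry in row 2 is 0 ≤ 0, so this row gives no ratio.

none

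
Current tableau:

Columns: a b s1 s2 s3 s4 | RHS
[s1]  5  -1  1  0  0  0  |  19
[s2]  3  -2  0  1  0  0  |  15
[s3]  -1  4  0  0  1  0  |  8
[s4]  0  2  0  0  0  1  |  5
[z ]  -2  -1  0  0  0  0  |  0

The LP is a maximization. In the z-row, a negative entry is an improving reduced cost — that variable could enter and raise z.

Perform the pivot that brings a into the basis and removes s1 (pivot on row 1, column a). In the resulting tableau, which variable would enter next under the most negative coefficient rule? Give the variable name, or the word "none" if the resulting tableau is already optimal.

Pivot element 5. New z-row = old z-row − (-2)·(row 1/5).
Updated z-row coefficients: a: 0, b: -7/5, s1: 2/5, s2: 0, s3: 0, s4: 0.
The most negative is -7/5 in column b, so b would enter next.

b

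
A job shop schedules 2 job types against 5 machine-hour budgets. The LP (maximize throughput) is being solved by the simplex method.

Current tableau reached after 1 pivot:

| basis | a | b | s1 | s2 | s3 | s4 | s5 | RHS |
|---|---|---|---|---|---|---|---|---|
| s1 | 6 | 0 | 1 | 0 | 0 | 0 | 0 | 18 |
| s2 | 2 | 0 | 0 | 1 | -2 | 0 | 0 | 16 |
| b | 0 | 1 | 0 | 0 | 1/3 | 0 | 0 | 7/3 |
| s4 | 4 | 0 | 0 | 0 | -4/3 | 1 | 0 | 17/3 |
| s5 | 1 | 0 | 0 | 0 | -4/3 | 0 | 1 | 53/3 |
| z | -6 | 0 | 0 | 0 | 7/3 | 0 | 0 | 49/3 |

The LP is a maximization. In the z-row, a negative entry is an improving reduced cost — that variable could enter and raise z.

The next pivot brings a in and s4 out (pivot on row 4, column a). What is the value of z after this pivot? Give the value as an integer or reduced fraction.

149/6

Minimum ratio for a: (17/3)/4 = 17/12.
z changes by −(z-row coeff of a)·ratio = −(-6)·(17/12) = 17/2.
New z = 49/3 + (17/2) = 149/6.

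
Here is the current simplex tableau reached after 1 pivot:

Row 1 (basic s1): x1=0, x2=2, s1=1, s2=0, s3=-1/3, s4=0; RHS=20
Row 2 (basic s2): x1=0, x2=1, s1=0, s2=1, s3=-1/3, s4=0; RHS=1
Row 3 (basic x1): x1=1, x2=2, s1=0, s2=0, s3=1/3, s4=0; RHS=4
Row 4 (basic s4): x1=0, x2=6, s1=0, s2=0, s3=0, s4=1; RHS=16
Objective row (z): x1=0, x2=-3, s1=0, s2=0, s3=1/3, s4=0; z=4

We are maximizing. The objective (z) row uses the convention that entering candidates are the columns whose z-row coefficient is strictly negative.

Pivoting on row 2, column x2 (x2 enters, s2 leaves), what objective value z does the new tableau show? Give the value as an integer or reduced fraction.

Minimum ratio for x2: 1/1 = 1.
z changes by −(z-row coeff of x2)·ratio = −(-3)·1 = 3.
New z = 4 + 3 = 7.

7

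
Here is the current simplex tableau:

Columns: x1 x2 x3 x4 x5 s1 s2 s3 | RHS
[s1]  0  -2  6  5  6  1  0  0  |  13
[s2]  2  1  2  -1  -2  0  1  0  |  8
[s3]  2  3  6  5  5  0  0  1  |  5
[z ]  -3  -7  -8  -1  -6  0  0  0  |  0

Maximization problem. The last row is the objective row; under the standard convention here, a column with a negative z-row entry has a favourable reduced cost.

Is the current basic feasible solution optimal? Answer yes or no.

Column x1 has objective-row coefficient -3, which is negative; an improving pivot exists, so not yet optimal.

no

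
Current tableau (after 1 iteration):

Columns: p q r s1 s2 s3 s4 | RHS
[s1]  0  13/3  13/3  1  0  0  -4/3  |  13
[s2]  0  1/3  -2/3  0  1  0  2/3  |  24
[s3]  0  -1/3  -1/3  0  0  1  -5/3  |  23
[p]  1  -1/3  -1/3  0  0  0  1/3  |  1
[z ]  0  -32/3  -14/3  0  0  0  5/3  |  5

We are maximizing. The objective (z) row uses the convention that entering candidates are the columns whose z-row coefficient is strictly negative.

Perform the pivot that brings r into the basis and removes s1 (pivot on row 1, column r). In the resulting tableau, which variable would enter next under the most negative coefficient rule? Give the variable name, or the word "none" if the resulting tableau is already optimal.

q

Pivot element 13/3. New z-row = old z-row − (-14/3)·(row 1/(13/3)).
Updated z-row coefficients: p: 0, q: -6, r: 0, s1: 14/13, s2: 0, s3: 0, s4: 3/13.
The most negative is -6 in column q, so q would enter next.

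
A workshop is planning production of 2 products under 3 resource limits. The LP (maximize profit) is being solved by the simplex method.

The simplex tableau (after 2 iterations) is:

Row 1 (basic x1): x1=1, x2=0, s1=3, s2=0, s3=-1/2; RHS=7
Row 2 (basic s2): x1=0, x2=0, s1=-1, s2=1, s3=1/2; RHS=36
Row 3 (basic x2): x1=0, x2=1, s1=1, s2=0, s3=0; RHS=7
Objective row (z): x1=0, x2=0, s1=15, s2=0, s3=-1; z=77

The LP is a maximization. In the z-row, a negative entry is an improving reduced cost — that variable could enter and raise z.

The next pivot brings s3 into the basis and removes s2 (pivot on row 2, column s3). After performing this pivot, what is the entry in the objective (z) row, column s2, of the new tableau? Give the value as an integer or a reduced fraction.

2

Pivot element is row 2, column s3: 1/2.
Normalize row 2: new (row 2, s2) = 1/(1/2) = 2.
z-row ← z-row − (-1)·(new row 2): 0 − (-1)·2 = 2.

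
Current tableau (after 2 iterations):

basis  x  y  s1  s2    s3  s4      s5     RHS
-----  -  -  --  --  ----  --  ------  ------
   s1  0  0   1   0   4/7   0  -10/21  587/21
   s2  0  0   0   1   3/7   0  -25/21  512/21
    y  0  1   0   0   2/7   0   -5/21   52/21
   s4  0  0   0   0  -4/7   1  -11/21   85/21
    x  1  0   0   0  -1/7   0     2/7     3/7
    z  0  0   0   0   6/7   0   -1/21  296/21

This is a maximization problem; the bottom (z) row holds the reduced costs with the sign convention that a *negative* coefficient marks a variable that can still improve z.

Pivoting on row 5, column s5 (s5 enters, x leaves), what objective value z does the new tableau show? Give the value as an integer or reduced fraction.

Minimum ratio for s5: (3/7)/(2/7) = 3/2.
z changes by −(z-row coeff of s5)·ratio = −(-1/21)·(3/2) = 1/14.
New z = 296/21 + (1/14) = 85/6.

85/6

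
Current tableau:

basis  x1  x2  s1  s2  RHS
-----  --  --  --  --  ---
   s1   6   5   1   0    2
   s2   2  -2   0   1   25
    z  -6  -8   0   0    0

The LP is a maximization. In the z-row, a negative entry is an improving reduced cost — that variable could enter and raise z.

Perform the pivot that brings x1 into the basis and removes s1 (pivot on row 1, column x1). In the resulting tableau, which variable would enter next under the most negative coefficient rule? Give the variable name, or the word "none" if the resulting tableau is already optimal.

Pivot element 6. New z-row = old z-row − (-6)·(row 1/6).
Updated z-row coefficients: x1: 0, x2: -3, s1: 1, s2: 0.
The most negative is -3 in column x2, so x2 would enter next.

x2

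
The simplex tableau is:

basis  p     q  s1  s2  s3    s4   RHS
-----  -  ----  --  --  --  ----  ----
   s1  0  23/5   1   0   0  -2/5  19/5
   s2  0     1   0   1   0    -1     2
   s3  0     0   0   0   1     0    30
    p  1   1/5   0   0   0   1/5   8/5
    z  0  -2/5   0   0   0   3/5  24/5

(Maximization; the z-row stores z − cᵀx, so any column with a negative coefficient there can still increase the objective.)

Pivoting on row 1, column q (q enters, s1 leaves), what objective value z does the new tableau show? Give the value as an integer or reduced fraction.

Minimum ratio for q: (19/5)/(23/5) = 19/23.
z changes by −(z-row coeff of q)·ratio = −(-2/5)·(19/23) = 38/115.
New z = 24/5 + (38/115) = 118/23.

118/23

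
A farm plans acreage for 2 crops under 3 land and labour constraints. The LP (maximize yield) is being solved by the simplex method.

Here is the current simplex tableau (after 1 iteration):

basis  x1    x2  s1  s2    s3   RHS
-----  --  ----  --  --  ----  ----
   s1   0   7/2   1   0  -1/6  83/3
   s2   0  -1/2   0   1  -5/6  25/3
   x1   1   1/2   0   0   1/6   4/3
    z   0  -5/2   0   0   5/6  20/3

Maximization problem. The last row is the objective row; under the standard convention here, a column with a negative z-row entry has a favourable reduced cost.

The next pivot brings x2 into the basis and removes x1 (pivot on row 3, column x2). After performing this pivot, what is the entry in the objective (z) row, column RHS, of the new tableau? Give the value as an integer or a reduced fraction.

Pivot element is row 3, column x2: 1/2.
Normalize row 3: new (row 3, RHS) = (4/3)/(1/2) = 8/3.
z-row ← z-row − (-5/2)·(new row 3): 20/3 − (-5/2)·(8/3) = 40/3.

40/3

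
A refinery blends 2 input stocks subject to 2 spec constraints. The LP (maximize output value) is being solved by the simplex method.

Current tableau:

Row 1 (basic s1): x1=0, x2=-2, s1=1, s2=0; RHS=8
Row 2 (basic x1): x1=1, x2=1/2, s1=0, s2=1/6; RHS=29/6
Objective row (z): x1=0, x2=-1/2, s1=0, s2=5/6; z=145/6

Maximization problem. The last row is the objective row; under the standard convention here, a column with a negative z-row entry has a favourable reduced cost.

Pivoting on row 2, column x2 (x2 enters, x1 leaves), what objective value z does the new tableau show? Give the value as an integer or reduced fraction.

29

Minimum ratio for x2: (29/6)/(1/2) = 29/3.
z changes by −(z-row coeff of x2)·ratio = −(-1/2)·(29/3) = 29/6.
New z = 145/6 + (29/6) = 29.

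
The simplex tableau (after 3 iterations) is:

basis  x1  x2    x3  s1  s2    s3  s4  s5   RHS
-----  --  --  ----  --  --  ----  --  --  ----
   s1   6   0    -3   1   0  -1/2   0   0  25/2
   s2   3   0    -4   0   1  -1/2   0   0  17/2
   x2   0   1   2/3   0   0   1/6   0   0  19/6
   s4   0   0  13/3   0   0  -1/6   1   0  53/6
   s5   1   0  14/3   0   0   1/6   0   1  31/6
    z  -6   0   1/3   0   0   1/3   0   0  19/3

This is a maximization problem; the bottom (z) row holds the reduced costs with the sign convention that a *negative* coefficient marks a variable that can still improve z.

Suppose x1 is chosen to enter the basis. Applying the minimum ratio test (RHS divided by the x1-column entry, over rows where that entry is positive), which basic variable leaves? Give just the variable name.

s1

Ratios: row 1 (s1): (25/2)/6 = 25/12; row 2 (s2): (17/2)/3 = 17/6; row 3 (x2): entry 0 ≤ 0, skip; row 4 (s4): entry 0 ≤ 0, skip; row 5 (s5): (31/6)/1 = 31/6.
Minimum ratio 25/12 is in the s1 row, so s1 leaves.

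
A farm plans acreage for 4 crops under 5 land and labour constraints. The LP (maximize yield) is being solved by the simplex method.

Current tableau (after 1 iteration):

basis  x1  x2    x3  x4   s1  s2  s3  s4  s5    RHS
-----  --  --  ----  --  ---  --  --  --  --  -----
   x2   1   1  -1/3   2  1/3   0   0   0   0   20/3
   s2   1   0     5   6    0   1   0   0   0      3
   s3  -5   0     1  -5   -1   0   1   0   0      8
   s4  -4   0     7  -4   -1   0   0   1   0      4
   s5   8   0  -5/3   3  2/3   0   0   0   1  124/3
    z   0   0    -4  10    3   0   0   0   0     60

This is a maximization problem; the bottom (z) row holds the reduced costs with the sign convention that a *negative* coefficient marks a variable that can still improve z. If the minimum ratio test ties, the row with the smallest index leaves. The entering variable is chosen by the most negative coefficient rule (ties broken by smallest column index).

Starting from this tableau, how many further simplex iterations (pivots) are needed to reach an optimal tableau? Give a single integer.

2

pivot: x3 in, s4 out → z = 436/7
pivot: x1 in, s2 out → z = 1684/27
No improving column remains; optimal.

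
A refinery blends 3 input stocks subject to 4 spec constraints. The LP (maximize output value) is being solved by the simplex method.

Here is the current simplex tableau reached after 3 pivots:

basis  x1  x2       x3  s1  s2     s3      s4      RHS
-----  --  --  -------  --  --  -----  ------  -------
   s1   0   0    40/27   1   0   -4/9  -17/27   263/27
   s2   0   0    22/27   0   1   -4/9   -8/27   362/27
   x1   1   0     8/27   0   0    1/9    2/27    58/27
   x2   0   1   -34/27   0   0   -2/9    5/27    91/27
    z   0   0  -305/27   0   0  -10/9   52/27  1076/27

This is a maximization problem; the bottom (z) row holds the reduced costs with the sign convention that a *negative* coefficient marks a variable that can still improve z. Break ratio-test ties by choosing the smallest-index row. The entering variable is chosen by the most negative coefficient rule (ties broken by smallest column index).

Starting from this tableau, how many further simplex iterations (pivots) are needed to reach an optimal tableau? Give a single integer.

2

pivot: x3 in, s1 out → z = 913/8
pivot: s3 in, x1 out → z = 949/8
No improving column remains; optimal.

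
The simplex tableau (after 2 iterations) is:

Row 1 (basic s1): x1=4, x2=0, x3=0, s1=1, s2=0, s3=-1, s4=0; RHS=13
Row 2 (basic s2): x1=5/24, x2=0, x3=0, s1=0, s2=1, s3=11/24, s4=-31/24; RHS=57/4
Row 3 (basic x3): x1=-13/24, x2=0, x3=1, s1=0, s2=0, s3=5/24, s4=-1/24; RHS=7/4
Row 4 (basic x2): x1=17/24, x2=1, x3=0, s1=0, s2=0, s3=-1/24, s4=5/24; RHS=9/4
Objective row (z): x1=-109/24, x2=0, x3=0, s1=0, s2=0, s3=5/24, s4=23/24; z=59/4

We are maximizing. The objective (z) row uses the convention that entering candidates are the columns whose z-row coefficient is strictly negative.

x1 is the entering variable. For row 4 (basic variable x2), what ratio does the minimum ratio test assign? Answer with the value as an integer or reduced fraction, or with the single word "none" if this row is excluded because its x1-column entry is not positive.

54/17

Ratio = RHS / (x1 entry) = (9/4) / (17/24) = 54/17.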